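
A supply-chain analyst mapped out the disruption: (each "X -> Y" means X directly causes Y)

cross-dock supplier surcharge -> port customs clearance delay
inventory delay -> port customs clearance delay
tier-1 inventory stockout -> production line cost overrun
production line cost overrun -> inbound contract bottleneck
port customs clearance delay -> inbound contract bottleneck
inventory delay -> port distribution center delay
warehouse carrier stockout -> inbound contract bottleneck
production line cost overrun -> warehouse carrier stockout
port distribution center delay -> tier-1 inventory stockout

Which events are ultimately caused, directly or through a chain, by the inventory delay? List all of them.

the inbound contract bottleneck, the port customs clearance delay, the port distribution center delay, the production line cost overrun, the tier-1 inventory stockout, the warehouse carrier stockout

Direct effects: the port distribution center delay, the port customs clearance delay.
2 steps out: the tier-1 inventory stockout, the inbound contract bottleneck.
3 steps out: the production line cost overrun.
4 steps out: the warehouse carrier stockout.
Not reachable from it: the cross-dock supplier surcharge.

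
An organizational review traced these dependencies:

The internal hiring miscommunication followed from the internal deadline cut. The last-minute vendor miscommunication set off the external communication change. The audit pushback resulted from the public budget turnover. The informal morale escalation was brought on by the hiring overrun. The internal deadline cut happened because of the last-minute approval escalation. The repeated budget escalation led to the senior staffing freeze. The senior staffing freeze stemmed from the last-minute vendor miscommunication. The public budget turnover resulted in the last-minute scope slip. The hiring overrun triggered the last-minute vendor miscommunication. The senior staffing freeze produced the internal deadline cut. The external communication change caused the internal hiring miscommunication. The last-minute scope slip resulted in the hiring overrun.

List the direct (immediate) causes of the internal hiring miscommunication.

Upstream contributors include the repeated budget escalation, the public budget turnover, the last-minute scope slip, the hiring overrun, the last-minute vendor miscommunication, the senior staffing freeze, the last-minute approval escalation, but only the external communication change, the internal deadline cut feed directly into the internal hiring miscommunication.

the external communication change, the internal deadline cut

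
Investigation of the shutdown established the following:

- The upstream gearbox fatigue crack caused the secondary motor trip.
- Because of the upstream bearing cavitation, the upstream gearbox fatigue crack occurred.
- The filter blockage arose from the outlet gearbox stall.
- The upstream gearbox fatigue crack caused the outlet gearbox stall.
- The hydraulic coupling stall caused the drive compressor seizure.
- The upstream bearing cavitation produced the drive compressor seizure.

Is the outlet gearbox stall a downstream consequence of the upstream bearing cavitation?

Yes

There is a causal chain: the upstream bearing cavitation → the upstream gearbox fatigue crack → the outlet gearbox stall.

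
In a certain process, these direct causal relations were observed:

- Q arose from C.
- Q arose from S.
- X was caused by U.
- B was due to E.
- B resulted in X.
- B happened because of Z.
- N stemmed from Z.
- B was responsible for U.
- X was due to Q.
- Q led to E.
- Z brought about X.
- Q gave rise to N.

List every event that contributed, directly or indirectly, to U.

Immediate cause of U: B.
Further upstream: C, Z, S, Q, E.

B, C, E, Q, S, Z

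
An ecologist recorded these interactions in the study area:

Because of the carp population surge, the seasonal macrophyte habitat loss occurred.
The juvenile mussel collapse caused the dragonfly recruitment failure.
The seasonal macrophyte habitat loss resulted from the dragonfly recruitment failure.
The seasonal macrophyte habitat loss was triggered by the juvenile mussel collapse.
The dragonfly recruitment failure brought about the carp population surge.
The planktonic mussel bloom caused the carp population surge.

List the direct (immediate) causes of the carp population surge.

the dragonfly recruitment failure, the planktonic mussel bloom

Upstream contributors include the juvenile mussel collapse, but only the dragonfly recruitment failure, the planktonic mussel bloom feed directly into the carp population surge.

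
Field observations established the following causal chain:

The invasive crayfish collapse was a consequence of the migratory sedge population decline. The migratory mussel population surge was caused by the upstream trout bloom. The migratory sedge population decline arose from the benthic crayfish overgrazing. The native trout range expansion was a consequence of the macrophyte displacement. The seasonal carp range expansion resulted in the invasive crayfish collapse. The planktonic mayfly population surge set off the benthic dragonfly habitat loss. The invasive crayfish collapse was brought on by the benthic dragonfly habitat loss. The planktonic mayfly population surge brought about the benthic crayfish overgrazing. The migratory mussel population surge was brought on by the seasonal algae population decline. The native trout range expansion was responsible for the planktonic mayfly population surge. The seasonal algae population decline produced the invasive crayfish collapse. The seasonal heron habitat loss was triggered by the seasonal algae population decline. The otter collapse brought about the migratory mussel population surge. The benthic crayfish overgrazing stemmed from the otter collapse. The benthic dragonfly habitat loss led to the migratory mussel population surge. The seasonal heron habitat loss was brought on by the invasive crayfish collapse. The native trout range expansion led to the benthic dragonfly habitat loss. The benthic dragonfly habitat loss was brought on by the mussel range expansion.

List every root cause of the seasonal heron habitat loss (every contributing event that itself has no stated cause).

Tracing upstream from the seasonal heron habitat loss: the seasonal heron habitat loss ← the invasive crayfish collapse ← the benthic dragonfly habitat loss ← the mussel range expansion.
A separate upstream branch: the seasonal heron habitat loss ← the invasive crayfish collapse ← the benthic dragonfly habitat loss ← the native trout range expansion ← the macrophyte displacement.
A separate upstream branch: the seasonal heron habitat loss ← the invasive crayfish collapse ← the migratory sedge population decline ← the benthic crayfish overgrazing ← the otter collapse.
A separate upstream branch: the seasonal heron habitat loss ← the invasive crayfish collapse ← the seasonal carp range expansion.
A separate upstream branch: the seasonal heron habitat loss ← the seasonal algae population decline.
Each of those chain origins has no stated cause.

the macrophyte displacement, the mussel range expansion, the otter collapse, the seasonal algae population decline, the seasonal carp range expansion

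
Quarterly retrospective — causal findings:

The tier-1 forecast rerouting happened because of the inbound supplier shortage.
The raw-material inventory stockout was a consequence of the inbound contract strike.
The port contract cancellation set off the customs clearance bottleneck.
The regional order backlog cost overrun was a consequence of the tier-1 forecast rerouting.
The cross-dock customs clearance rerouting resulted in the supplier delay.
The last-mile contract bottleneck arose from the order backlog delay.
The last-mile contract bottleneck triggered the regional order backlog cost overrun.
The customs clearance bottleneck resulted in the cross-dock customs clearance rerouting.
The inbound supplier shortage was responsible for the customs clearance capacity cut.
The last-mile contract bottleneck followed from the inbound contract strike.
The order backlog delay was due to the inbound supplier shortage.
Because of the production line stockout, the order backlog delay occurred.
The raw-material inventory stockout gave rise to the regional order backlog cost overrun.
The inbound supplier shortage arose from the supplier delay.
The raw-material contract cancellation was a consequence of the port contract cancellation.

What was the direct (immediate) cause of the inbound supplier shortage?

Upstream contributors include the port contract cancellation, the customs clearance bottleneck, the cross-dock customs clearance rerouting, but only the supplier delay feeds directly into the inbound supplier shortage.

the supplier delay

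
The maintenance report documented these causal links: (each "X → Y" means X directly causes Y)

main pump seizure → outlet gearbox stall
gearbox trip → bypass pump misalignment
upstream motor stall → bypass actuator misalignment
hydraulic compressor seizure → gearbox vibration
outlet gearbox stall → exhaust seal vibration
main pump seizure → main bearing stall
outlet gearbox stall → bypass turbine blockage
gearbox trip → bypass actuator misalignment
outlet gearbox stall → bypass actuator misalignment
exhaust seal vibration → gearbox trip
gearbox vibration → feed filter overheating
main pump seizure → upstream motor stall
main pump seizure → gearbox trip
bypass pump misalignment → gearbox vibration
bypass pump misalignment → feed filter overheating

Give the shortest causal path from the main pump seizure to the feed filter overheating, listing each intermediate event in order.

the main pump seizure → the gearbox trip
the gearbox trip → the bypass pump misalignment
the bypass pump misalignment → the feed filter overheating
Length: 3 steps.

the main pump seizure → the gearbox trip → the bypass pump misalignment → the feed filter overheating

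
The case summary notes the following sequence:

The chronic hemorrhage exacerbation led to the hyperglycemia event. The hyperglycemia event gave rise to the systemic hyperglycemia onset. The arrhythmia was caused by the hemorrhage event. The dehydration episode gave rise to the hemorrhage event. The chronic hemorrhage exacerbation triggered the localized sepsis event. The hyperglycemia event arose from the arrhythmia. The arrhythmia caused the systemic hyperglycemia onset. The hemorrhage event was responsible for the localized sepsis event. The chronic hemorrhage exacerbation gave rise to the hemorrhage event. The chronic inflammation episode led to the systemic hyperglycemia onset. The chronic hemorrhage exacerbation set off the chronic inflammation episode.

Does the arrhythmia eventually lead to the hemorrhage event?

No

The arrhythmia leads to the hyperglycemia event, the systemic hyperglycemia onset; the hemorrhage event is not among them.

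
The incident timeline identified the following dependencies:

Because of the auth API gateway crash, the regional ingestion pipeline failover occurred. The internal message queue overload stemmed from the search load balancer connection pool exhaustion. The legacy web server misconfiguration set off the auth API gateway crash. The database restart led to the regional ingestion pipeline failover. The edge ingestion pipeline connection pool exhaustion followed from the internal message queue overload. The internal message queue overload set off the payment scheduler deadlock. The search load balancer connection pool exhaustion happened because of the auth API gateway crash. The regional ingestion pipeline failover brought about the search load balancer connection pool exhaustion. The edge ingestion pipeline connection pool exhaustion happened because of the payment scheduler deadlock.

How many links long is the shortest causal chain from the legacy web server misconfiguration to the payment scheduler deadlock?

Shortest chain: the legacy web server misconfiguration → the auth API gateway crash → the search load balancer connection pool exhaustion → the internal message queue overload → the payment scheduler deadlock.

4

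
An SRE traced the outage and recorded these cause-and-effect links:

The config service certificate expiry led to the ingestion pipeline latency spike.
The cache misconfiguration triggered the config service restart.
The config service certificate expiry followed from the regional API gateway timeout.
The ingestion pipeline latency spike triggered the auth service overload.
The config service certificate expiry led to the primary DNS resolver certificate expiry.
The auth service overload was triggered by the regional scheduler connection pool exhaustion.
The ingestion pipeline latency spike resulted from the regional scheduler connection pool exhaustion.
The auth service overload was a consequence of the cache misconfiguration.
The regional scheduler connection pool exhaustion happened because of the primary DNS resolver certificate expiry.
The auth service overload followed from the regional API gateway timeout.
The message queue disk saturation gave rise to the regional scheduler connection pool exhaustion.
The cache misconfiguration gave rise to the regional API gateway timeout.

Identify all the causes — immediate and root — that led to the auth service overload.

the cache misconfiguration, the config service certificate expiry, the ingestion pipeline latency spike, the message queue disk saturation, the primary DNS resolver certificate expiry, the regional API gateway timeout, the regional scheduler connection pool exhaustion

Immediate causes of the auth service overload: the cache misconfiguration, the regional API gateway timeout, the regional scheduler connection pool exhaustion, the ingestion pipeline latency spike.
Further upstream: the config service certificate expiry, the primary DNS resolver certificate expiry, the message queue disk saturation.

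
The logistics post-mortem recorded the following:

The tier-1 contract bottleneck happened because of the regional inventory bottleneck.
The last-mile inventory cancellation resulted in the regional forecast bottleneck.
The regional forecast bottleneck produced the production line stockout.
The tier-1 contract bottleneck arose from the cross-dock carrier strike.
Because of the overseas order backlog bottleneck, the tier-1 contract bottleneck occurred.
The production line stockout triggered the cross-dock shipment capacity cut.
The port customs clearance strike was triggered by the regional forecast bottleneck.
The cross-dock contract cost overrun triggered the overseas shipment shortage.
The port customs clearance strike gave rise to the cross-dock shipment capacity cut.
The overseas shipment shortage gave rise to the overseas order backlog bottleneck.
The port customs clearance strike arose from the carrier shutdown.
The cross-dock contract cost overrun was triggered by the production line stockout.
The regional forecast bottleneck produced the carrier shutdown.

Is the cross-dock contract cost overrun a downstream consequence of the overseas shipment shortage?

The overseas shipment shortage leads to the overseas order backlog bottleneck, the tier-1 contract bottleneck; the cross-dock contract cost overrun is not among them.

No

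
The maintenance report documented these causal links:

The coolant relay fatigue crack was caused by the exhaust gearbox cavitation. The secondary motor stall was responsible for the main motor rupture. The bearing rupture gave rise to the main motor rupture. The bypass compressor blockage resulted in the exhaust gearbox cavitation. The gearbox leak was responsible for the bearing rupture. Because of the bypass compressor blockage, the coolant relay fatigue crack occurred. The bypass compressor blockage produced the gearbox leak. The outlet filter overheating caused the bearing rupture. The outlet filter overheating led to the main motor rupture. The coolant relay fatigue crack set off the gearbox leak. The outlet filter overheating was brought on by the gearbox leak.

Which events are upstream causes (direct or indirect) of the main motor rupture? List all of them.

Immediate causes of the main motor rupture: the secondary motor stall, the outlet filter overheating, the bearing rupture.
Further upstream: the bypass compressor blockage, the exhaust gearbox cavitation, the coolant relay fatigue crack, the gearbox leak.

the bearing rupture, the bypass compressor blockage, the coolant relay fatigue crack, the exhaust gearbox cavitation, the gearbox leak, the outlet filter overheating, the secondary motor stall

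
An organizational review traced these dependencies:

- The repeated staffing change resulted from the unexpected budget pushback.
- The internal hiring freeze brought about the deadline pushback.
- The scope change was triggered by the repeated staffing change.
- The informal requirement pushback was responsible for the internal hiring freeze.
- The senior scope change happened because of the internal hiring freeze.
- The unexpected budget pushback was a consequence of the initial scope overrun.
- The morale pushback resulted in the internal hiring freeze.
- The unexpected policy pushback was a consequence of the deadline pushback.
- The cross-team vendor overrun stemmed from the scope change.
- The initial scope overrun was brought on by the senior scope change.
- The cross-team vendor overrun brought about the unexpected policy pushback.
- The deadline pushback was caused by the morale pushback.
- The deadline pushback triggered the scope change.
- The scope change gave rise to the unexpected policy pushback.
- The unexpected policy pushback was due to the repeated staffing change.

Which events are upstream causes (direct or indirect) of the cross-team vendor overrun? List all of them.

the deadline pushback, the informal requirement pushback, the initial scope overrun, the internal hiring freeze, the morale pushback, the repeated staffing change, the scope change, the senior scope change, the unexpected budget pushback

Immediate cause of the cross-team vendor overrun: the scope change.
Further upstream: the morale pushback, the internal hiring freeze, the deadline pushback, the senior scope change, the initial scope overrun, the unexpected budget pushback, the repeated staffing change, the informal requirement pushback.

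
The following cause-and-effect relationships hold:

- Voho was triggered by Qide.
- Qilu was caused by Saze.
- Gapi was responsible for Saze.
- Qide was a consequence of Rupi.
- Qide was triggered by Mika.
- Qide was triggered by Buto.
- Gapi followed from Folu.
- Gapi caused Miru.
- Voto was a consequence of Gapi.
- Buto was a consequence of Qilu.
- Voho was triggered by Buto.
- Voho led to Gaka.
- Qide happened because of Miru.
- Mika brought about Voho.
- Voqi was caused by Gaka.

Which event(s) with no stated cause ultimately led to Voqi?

Folu, Mika, Rupi

Tracing upstream from Voqi: Voqi ← Gaka ← Voho ← Qide ← Miru ← Gapi ← Folu.
A separate upstream branch: Voqi ← Gaka ← Voho ← Qide ← Rupi.
A separate upstream branch: Voqi ← Gaka ← Voho ← Mika.
Each of those chain origins has no stated cause.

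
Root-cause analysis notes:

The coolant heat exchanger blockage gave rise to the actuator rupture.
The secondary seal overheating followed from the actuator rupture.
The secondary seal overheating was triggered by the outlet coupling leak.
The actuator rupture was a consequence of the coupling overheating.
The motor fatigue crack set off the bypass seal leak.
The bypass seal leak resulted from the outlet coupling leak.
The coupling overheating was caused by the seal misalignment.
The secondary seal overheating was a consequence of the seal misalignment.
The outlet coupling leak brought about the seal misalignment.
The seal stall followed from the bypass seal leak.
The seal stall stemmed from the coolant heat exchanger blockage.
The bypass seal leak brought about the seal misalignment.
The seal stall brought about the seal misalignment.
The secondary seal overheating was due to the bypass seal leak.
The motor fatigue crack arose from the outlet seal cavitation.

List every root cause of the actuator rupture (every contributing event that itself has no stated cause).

Tracing upstream from the actuator rupture: the actuator rupture ← the coupling overheating ← the seal misalignment ← the outlet coupling leak.
A separate upstream branch: the actuator rupture ← the coupling overheating ← the seal misalignment ← the bypass seal leak ← the motor fatigue crack ← the outlet seal cavitation.
A separate upstream branch: the actuator rupture ← the coolant heat exchanger blockage.
Each of those chain origins has no stated cause.

the coolant heat exchanger blockage, the outlet coupling leak, the outlet seal cavitation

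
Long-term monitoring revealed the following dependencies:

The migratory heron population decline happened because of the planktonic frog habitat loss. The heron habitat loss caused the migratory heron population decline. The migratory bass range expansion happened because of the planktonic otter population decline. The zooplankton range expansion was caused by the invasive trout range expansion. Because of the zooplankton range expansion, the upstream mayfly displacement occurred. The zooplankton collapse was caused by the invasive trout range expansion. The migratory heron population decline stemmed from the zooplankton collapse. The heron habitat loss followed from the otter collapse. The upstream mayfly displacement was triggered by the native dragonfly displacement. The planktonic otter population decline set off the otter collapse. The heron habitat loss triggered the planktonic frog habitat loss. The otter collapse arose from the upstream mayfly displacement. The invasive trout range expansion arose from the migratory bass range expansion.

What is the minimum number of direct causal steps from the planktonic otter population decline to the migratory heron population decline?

3

Shortest chain: the planktonic otter population decline → the otter collapse → the heron habitat loss → the migratory heron population decline.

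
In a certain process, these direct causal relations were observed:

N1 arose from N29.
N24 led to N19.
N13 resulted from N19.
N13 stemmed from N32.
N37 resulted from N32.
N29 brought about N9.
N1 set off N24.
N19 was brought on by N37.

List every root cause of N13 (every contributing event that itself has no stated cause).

Tracing upstream from N13: N13 ← N19 ← N24 ← N1 ← N29.
A separate upstream branch: N13 ← N32.
Each of those chain origins has no stated cause.

N29, N32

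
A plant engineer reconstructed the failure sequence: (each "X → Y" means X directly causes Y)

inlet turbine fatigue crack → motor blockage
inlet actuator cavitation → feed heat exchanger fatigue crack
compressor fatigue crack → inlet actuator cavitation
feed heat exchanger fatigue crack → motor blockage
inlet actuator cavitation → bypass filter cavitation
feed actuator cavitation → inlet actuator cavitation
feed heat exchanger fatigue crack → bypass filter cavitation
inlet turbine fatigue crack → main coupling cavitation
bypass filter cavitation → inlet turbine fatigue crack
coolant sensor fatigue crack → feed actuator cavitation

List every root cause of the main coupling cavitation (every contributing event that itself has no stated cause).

Tracing upstream from the main coupling cavitation: the main coupling cavitation ← the inlet turbine fatigue crack ← the bypass filter cavitation ← the inlet actuator cavitation ← the feed actuator cavitation ← the coolant sensor fatigue crack.
A separate upstream branch: the main coupling cavitation ← the inlet turbine fatigue crack ← the bypass filter cavitation ← the inlet actuator cavitation ← the compressor fatigue crack.
Each of those chain origins has no stated cause.

the compressor fatigue crack, the coolant sensor fatigue crack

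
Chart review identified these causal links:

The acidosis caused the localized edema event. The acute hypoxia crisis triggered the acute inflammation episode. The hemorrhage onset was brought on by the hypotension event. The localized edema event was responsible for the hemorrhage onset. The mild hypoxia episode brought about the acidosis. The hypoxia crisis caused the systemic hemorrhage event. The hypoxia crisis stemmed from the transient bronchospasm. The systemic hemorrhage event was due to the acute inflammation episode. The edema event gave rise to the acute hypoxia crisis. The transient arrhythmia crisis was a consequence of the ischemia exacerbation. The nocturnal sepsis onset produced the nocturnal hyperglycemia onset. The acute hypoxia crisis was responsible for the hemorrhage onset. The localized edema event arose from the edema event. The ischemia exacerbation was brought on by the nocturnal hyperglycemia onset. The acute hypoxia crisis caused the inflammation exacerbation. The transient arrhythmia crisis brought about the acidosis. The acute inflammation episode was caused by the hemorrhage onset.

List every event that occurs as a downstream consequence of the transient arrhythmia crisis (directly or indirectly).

the acidosis, the acute inflammation episode, the hemorrhage onset, the localized edema event, the systemic hemorrhage event

Direct effects: the acidosis.
2 steps out: the localized edema event.
3 steps out: the hemorrhage onset.
4 steps out: the acute inflammation episode.
5 steps out: the systemic hemorrhage event.
Not reachable from it: the nocturnal sepsis onset, the edema event, the transient bronchospasm, the nocturnal hyperglycemia onset, the mild hypoxia episode, the ischemia exacerbation, the hypotension event, the acute hypoxia crisis, the hypoxia crisis, the inflammation exacerbation.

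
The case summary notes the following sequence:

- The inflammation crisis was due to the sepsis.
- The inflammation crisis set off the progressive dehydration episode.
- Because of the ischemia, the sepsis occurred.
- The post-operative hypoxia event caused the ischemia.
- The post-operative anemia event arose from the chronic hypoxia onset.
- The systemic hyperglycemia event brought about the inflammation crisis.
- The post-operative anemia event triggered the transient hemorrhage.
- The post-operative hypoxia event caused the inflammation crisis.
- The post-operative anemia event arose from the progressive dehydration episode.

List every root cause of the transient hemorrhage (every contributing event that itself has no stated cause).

Tracing upstream from the transient hemorrhage: the transient hemorrhage ← the post-operative anemia event ← the progressive dehydration episode ← the inflammation crisis ← the systemic hyperglycemia event.
A separate upstream branch: the transient hemorrhage ← the post-operative anemia event ← the progressive dehydration episode ← the inflammation crisis ← the post-operative hypoxia event.
A separate upstream branch: the transient hemorrhage ← the post-operative anemia event ← the chronic hypoxia onset.
Each of those chain origins has no stated cause.

the chronic hypoxia onset, the post-operative hypoxia event, the systemic hyperglycemia event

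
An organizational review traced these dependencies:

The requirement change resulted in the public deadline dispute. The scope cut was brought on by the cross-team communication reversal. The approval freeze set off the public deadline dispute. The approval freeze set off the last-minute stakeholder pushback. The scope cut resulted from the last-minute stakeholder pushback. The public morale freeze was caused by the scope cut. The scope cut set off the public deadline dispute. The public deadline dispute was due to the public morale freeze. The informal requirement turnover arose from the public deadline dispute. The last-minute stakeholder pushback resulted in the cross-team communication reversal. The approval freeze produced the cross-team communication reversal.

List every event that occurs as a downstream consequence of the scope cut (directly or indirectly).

Direct effects: the public morale freeze, the public deadline dispute.
2 steps out: the informal requirement turnover.
Not reachable from it: the approval freeze, the last-minute stakeholder pushback, the cross-team communication reversal, the requirement change.

the informal requirement turnover, the public deadline dispute, the public morale freeze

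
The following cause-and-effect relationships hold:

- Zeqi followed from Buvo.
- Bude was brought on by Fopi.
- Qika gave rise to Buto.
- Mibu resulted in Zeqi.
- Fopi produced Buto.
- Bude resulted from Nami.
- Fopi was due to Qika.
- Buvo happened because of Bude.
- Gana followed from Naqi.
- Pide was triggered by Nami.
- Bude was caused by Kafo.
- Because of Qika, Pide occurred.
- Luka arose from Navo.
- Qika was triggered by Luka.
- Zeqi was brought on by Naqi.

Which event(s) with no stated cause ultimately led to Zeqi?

Tracing upstream from Zeqi: Zeqi ← Buvo ← Bude ← Fopi ← Qika ← Luka ← Navo.
A separate upstream branch: Zeqi ← Naqi.
A separate upstream branch: Zeqi ← Buvo ← Bude ← Kafo.
A separate upstream branch: Zeqi ← Buvo ← Bude ← Nami.
A separate upstream branch: Zeqi ← Mibu.
Each of those chain origins has no stated cause.

Kafo, Mibu, Nami, Naqi, Navo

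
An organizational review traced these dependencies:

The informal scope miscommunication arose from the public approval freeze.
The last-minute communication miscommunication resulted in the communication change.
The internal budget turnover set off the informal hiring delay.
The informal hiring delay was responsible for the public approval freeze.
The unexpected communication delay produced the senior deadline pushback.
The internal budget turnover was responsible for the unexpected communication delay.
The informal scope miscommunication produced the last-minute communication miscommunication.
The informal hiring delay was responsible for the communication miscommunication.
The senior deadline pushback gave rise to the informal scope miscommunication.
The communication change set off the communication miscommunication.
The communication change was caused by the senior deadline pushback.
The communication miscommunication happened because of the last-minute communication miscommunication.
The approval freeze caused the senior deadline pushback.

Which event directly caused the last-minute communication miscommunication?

the informal scope miscommunication

Upstream contributors include the internal budget turnover, the informal hiring delay, the unexpected communication delay, the senior deadline pushback, the public approval freeze, the approval freeze, but only the informal scope miscommunication feeds directly into the last-minute communication miscommunication.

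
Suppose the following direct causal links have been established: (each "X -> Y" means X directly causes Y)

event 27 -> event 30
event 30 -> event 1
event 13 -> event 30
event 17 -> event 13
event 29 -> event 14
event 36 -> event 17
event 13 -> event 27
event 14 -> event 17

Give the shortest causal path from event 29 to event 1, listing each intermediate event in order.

event 29 → event 14
event 14 → event 17
event 17 → event 13
event 13 → event 30
event 30 → event 1
Length: 5 steps.

event 29 → event 14 → event 17 → event 13 → event 30 → event 1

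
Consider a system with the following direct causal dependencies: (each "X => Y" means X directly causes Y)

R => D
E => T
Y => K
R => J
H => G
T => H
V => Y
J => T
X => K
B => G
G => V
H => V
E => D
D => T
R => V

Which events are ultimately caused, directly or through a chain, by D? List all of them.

Direct effects: T.
2 steps out: H.
3 steps out: G, V.
4 steps out: Y.
5 steps out: K.
Not reachable from it: E, R, J, B, X.

G, H, K, T, V, Y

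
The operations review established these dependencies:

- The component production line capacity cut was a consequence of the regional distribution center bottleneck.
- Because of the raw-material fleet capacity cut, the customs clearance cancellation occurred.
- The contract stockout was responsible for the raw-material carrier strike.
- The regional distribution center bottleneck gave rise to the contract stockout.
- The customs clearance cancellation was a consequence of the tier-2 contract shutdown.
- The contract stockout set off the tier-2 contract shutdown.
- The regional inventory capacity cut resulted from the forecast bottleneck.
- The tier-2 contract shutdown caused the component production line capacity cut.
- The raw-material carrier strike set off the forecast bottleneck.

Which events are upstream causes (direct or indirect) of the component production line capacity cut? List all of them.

Immediate causes of the component production line capacity cut: the regional distribution center bottleneck, the tier-2 contract shutdown.
Further upstream: the contract stockout.

the contract stockout, the regional distribution center bottleneck, the tier-2 contract shutdown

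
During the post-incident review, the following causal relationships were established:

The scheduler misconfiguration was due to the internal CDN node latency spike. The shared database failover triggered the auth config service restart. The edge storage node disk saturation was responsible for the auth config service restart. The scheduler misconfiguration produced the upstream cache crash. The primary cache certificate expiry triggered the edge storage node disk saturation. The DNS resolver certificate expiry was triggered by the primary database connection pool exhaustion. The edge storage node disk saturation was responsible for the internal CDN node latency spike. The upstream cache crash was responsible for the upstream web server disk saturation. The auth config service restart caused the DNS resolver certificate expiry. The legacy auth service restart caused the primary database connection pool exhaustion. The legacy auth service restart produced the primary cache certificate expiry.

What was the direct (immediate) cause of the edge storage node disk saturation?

Upstream contributors include the legacy auth service restart, but only the primary cache certificate expiry feeds directly into the edge storage node disk saturation.

the primary cache certificate expiry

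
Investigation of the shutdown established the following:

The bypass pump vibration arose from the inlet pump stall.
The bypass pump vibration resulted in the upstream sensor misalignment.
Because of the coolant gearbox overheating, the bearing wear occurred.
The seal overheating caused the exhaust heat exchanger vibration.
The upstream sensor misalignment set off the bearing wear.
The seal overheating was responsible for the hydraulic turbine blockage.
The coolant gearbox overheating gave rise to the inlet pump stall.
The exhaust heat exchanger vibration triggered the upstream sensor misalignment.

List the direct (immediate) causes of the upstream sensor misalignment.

Upstream contributors include the seal overheating, the coolant gearbox overheating, the inlet pump stall, but only the bypass pump vibration, the exhaust heat exchanger vibration feed directly into the upstream sensor misalignment.

the bypass pump vibration, the exhaust heat exchanger vibration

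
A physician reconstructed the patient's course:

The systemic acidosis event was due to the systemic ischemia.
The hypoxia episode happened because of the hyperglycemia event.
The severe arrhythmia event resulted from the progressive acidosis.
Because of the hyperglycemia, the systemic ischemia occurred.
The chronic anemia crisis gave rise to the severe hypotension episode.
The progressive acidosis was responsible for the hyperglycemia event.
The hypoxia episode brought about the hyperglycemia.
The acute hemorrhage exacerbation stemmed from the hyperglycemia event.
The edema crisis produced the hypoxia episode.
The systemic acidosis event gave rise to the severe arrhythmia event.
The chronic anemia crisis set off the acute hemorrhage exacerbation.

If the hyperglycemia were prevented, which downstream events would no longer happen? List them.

the systemic acidosis event, the systemic ischemia

Downstream of the hyperglycemia: the systemic ischemia, the systemic acidosis event, the severe arrhythmia event.
Of those, still caused via another path: the severe arrhythmia event.
The remainder have no surviving cause.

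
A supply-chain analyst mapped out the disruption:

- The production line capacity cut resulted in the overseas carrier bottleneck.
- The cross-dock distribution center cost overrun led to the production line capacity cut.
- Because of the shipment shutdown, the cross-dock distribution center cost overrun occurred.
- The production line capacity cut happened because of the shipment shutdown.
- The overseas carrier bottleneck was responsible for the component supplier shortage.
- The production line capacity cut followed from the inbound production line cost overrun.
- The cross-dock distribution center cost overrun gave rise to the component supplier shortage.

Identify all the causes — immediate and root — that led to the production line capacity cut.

the cross-dock distribution center cost overrun, the inbound production line cost overrun, the shipment shutdown

Immediate causes of the production line capacity cut: the shipment shutdown, the cross-dock distribution center cost overrun, the inbound production line cost overrun.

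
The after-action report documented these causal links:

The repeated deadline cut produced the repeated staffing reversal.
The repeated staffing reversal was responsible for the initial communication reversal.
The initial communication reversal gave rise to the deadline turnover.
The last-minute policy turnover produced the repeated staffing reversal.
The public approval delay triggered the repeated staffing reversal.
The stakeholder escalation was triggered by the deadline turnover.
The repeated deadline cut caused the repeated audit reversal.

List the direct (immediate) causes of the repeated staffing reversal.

the last-minute policy turnover, the public approval delay, the repeated deadline cut → the repeated staffing reversal with nothing further upstream stated.

the last-minute policy turnover, the public approval delay, the repeated deadline cut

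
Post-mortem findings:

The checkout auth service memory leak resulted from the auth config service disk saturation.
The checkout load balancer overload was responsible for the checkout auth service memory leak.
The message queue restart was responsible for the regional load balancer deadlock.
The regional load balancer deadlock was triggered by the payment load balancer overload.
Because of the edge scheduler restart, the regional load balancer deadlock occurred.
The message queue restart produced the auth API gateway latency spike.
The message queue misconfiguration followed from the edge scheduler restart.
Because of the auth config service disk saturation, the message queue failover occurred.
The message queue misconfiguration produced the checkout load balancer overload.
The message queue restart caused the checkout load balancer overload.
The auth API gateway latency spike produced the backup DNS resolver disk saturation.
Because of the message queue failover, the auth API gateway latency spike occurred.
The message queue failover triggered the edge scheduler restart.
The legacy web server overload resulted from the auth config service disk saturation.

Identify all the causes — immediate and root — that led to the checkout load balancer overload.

Immediate causes of the checkout load balancer overload: the message queue restart, the message queue misconfiguration.
Further upstream: the auth config service disk saturation, the message queue failover, the edge scheduler restart.

the auth config service disk saturation, the edge scheduler restart, the message queue failover, the message queue misconfiguration, the message queue restart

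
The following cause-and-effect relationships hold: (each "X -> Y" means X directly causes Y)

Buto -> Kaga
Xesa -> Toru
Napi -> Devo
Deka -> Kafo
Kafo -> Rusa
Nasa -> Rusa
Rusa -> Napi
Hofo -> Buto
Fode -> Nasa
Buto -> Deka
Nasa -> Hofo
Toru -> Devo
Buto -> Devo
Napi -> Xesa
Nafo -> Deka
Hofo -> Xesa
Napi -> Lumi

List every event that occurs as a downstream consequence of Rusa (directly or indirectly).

Devo, Lumi, Napi, Toru, Xesa

Direct effects: Napi.
2 steps out: Lumi, Xesa, Devo.
3 steps out: Toru.
Not reachable from it: Fode, Nasa, Hofo, Buto, Deka, Kaga, Kafo, Nafo.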